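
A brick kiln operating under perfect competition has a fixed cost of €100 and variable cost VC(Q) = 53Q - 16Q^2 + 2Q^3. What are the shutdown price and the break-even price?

Shutdown price = €21; break-even price = €43

Shutdown price = min AVC. AVC = 53 - 16Q + 2Q^2, with vertex at Q = 4 and minimum €21.
ATC = 100/Q + 53 - 16Q + 2Q^2. Setting dATC/dQ = −100/Q^2 − 16 + 4Q = 0 gives Q = 5 (since 4·5^3 − 16·5^2 = 100).
min ATC = 100/5 + 53 − 16·5 + 2·5^2 = €43. That is the break-even price.
For €21 ≤ P < €43 the firm produces at a loss; below €21 it shuts down.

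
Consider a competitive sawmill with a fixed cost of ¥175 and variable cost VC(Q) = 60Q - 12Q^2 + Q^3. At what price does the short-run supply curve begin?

¥24 per unit

The shutdown price is the minimum of AVC. VC = 60Q - 12Q^2 + Q^3, so AVC = 60 - 12Q + Q^2.
dAVC/dQ = -12 + 2Q = 0 gives Q = 6. min AVC = 60 - 12·6 + 6^2 = 24.
So the shutdown price is ¥24.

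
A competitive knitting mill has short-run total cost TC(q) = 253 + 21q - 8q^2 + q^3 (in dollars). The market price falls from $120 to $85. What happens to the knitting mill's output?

Output falls from 9 to 8

AVC = 21 - 8q + q^2, minimized at q = 4 where min AVC = $5. MC = 21 - 16q + 3q^2.
With P = $120 above the shutdown price, P = MC gives q = 9.
At P = $85 ≥ min AVC, set P = MC: q = 8. The firm stays open but cuts output.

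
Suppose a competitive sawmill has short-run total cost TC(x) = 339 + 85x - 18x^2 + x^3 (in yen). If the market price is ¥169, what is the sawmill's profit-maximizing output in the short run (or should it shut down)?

Variable cost is VC = 85x - 18x^2 + x^3, so AVC = VC/x = 85 - 18x + x^2 and MC = dTC/dx = 85 - 36x + 3x^2.
The AVC parabola has its vertex at x = 18/2 = 9, where AVC = 85 - 18·9 + 9^2 = ¥4.
Because ¥169 ≥ ¥4, revenue can cover variable cost; the firm operates.
Solving P = MC: -84 - 36x + 3x^2 = 0 ⇒ x = -2 or 14. On the upward-sloping branch, x* = 14.
Check: AVC at x = 14 is ¥29 ≤ P, so revenue covers variable cost.
Profit = P·x − TC = 169·14 − 745 = ¥1621.

Produce at x = 14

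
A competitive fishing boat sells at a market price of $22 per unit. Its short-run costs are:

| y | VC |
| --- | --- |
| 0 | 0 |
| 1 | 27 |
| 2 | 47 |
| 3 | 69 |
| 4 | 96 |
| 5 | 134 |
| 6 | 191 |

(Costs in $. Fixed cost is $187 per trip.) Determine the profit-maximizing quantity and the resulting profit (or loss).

y = 0 (shut down); profit = -$187

Compute π = P·y − TC at each output: y=0: -187; y=1: -192; y=2: -190; y=3: -190; y=4: -195; y=5: -211; y=6: -246.
Profit is highest at y = 0. Equivalently, the lowest AVC in the table is 69/3 ≈ $23 at y = 3, and P = $22 falls below it — price never covers variable cost, so the firm shuts down and loses only its fixed cost.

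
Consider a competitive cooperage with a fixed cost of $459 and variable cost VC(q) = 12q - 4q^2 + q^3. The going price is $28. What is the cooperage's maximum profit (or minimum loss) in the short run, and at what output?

Profit = -$395 at q = 4

AVC = 12 - 4q + q^2 has its minimum $8 at q = 2; price $28 clears that bar, so the firm operates.
With MC = 12 - 8q + 3q^2, P = MC on the upward-sloping part at q* = 4.
TR = 28·4 = 112. TC = 459 + 48 = 507. Profit = 112 − 507 = -$395.
Shutting down would mean losing the fixed cost of $459, so operating at a loss of $395 is better by $64.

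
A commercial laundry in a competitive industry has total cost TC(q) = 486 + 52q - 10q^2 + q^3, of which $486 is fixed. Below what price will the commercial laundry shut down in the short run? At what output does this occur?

$27 per unit, at q = 5

The firm shuts down when price falls below the minimum of average variable cost. AVC = VC/q = 52 - 10q + q^2.
At the minimum of AVC, MC = AVC. MC = 52 - 20q + 3q^2; setting MC = AVC gives 2q^2 - 10q = 0, so q = 5. min AVC = 27.
The firm shuts down for any P below $27.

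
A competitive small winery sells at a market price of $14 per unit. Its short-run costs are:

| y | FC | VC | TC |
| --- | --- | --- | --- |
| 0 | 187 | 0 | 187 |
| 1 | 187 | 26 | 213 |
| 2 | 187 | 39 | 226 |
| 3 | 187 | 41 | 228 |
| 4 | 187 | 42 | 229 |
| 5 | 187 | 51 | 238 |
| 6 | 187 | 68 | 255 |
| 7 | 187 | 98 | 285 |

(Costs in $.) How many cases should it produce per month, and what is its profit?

Tabulate TR − TC: y=0: -187; y=1: -199; y=2: -198; y=3: -186; y=4: -173; y=5: -168; y=6: -171; y=7: -187.
Profit is maximized at y = 5. AVC there is 51/5 = $10.20 ≤ P, so producing beats shutting down (which would give -$187).

y = 5; profit = -$168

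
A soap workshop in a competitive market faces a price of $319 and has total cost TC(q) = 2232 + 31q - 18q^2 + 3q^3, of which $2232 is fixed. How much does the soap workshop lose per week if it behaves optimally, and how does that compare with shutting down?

AVC = 31 - 18q + 3q^2; min AVC = $4 at q = 3. Since P = $319 ≥ min AVC, the firm produces.
MC = 31 - 36q + 9q^2. Setting P = MC and taking the root on the rising branch gives q* = 8.
TR = 319·8 = 2552. TC = 2232 + 632 = 2864. Profit = 2552 − 2864 = -$312.
By producing, the firm covers all variable cost plus $1920 of fixed cost; shutting down would lose the full $2232.

Profit = -$312 at q = 8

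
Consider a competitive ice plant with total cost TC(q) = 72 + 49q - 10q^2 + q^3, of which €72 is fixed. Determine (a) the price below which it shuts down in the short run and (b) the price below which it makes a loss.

Shutdown price = min AVC. AVC = 49 - 10q + q^2, with vertex at q = 5 and minimum €24.
ATC = 72/q + 49 - 10q + q^2. Setting dATC/dq = −72/q^2 − 10 + 2q = 0 gives q = 6 (since 2·6^3 − 10·6^2 = 72).
min ATC = 72/6 + 49 − 10·6 + 6^2 = €37. That is the break-even price.
For €24 ≤ P < €37 the firm produces at a loss; below €24 it shuts down.

Shutdown price = €24; break-even price = €37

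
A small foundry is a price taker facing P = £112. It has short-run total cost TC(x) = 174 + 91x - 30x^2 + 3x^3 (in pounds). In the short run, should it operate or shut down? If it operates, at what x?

Produce at x = 7

Variable cost is VC = 91x - 30x^2 + 3x^3, so AVC = VC/x = 91 - 30x + 3x^2 and MC = dTC/dx = 91 - 60x + 9x^2.
AVC is minimized where dAVC/dx = -30 + 6x = 0, at x = 5; min AVC = 91 - 30·5 + 3·5^2 = £16.
Since P = £112 ≥ min AVC = £16, price covers variable cost and the firm should produce.
Solving P = MC: -21 - 60x + 9x^2 = 0 ⇒ x = -1/3 or 7. On the upward-sloping branch, x* = 7.
Check: AVC at x = 7 is £28 ≤ P, so revenue covers variable cost.
Profit = P·x − TC = 112·7 − 370 = £414.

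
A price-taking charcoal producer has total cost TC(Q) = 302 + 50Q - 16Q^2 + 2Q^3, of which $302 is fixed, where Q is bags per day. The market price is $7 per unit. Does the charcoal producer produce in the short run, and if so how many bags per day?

Shut down

From TC, MC = TC'(Q) = 50 - 32Q + 6Q^2 and AVC = VC/Q = 50 - 16Q + 2Q^2.
The AVC parabola has its vertex at Q = 16/4 = 4, where AVC = 50 - 16·4 + 2·4^2 = $18.
With P < min AVC ($7 < $18), every unit sold adds to the loss.
The firm minimizes its loss by shutting down and losing only its fixed cost of $302.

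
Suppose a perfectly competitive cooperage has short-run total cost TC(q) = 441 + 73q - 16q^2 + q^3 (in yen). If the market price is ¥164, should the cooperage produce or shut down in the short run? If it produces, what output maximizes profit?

Variable cost is VC = 73q - 16q^2 + q^3, so AVC = VC/q = 73 - 16q + q^2 and MC = dTC/dq = 73 - 32q + 3q^2.
The AVC parabola has its vertex at q = 16/2 = 8, where AVC = 73 - 16·8 + 8^2 = ¥9.
Because ¥164 ≥ ¥9, revenue can cover variable cost; the firm operates.
P = MC gives -91 - 32q + 3q^2 = 0, with roots -7/3 and 13. Take the larger (rising MC): q* = 13.
Check: AVC at q = 13 is ¥34 ≤ P, so revenue covers variable cost.
Profit = P·q − TC = 164·13 − 883 = ¥1249.

Produce at q = 13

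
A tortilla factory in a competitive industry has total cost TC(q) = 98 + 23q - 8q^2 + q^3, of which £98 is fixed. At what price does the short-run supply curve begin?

Short-run supply begins at min AVC. From VC = 23q - 8q^2 + q^3, AVC = 23 - 8q + q^2.
At the minimum of AVC, MC = AVC. MC = 23 - 16q + 3q^2; setting MC = AVC gives 2q^2 - 8q = 0, so q = 4. min AVC = 7.
The firm shuts down for any P below £7.

£7 per unit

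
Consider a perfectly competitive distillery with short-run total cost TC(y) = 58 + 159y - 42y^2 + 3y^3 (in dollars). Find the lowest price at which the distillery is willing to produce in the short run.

$12 per unit

The firm shuts down when price falls below the minimum of average variable cost. AVC = VC/y = 159 - 42y + 3y^2.
At the minimum of AVC, MC = AVC. MC = 159 - 84y + 9y^2; setting MC = AVC gives 6y^2 - 42y = 0, so y = 7. min AVC = 12.
The firm shuts down for any P below $12.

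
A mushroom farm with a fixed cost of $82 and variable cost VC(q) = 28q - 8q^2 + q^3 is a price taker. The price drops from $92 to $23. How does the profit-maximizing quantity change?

MC = 28 - 16q + 3q^2; the shutdown threshold is min AVC = $12 (at q = 4).
At P = $92 ≥ min AVC, set P = MC on the rising branch: q = 8.
At P = $23 ≥ min AVC, set P = MC: q = 5. The firm stays open but cuts output.

Output falls from 8 to 5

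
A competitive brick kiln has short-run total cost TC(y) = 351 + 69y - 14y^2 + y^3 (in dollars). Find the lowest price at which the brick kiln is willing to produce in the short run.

$20 per unit

Short-run supply begins at min AVC. From VC = 69y - 14y^2 + y^3, AVC = 69 - 14y + y^2.
dAVC/dy = -14 + 2y = 0 gives y = 7. min AVC = 69 - 14·7 + 7^2 = 20.
So the shutdown price is $20.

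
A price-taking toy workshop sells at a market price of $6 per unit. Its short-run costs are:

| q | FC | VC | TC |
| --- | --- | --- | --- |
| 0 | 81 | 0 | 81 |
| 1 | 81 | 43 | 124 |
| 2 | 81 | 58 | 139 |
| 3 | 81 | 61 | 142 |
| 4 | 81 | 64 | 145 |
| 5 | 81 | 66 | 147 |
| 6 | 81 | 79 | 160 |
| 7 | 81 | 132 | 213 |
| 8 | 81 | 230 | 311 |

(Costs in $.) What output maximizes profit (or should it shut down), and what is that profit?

Tabulate TR − TC: q=0: -81; q=1: -118; q=2: -127; q=3: -124; q=4: -121; q=5: -117; q=6: -124; q=7: -171; q=8: -263.
Profit is highest at q = 0. Equivalently, the lowest AVC in the table is 79/6 ≈ $13.17 at q = 6, and P = $6 falls below it — price never covers variable cost, so the firm shuts down and loses only its fixed cost.

q = 0 (shut down); profit = -$81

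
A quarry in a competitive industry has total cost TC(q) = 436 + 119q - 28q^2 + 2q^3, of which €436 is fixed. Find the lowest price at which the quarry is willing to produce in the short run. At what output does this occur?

The shutdown price is the minimum of AVC. VC = 119q - 28q^2 + 2q^3, so AVC = 119 - 28q + 2q^2.
dAVC/dq = -28 + 4q = 0 gives q = 7. min AVC = 119 - 28·7 + 2·7^2 = 21.
So the shutdown price is €21.

€21 per unit, at q = 7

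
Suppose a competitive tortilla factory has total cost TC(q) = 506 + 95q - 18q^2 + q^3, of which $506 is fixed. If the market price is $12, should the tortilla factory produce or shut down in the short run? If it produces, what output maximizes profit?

Strip out fixed cost: VC = 95q - 18q^2 + q^3. Then AVC = 95 - 18q + q^2 and MC = 95 - 36q + 3q^2.
AVC hits its minimum where MC = AVC, at q = 9, giving min AVC = 95 - 18·9 + 9^2 = $14.
With P < min AVC ($12 < $14), every unit sold adds to the loss.
Best response: produce nothing and absorb the $506 fixed cost.

Shut down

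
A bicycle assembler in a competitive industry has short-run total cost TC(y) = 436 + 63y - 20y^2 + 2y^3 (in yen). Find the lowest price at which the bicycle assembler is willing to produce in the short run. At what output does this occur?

The shutdown price is the minimum of AVC. VC = 63y - 20y^2 + 2y^3, so AVC = 63 - 20y + 2y^2.
At the minimum of AVC, MC = AVC. MC = 63 - 40y + 6y^2; setting MC = AVC gives 4y^2 - 20y = 0, so y = 5. min AVC = 13.
So the shutdown price is ¥13.

¥13 per unit, at y = 5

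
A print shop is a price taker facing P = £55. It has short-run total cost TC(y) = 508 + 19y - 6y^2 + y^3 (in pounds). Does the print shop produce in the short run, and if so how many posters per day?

Variable cost is VC = 19y - 6y^2 + y^3, so AVC = VC/y = 19 - 6y + y^2 and MC = dTC/dy = 19 - 12y + 3y^2.
The AVC parabola has its vertex at y = 6/2 = 3, where AVC = 19 - 6·3 + 3^2 = £10.
Because £55 ≥ £10, revenue can cover variable cost; the firm operates.
P = MC gives -36 - 12y + 3y^2 = 0, with roots -2 and 6. Take the larger (rising MC): y* = 6.
Check: AVC at y = 6 is £19 ≤ P, so revenue covers variable cost.
Profit = P·y − TC = 55·6 − 622 = -£292, a loss, but smaller than the £508 fixed cost the firm would lose by shutting down.

Produce at y = 6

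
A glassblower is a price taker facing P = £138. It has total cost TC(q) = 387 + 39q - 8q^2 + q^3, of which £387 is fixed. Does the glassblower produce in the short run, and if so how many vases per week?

Produce at q = 9

From TC, MC = TC'(q) = 39 - 16q + 3q^2 and AVC = VC/q = 39 - 8q + q^2.
The AVC parabola has its vertex at q = 8/2 = 4, where AVC = 39 - 8·4 + 4^2 = £23.
P = £138 exceeds min AVC = £23, so the firm stays open.
P = MC gives -99 - 16q + 3q^2 = 0, with roots -11/3 and 9. Take the larger (rising MC): q* = 9.
Check: AVC at q = 9 is £48 ≤ P, so revenue covers variable cost.
Profit = P·q − TC = 138·9 − 819 = £423.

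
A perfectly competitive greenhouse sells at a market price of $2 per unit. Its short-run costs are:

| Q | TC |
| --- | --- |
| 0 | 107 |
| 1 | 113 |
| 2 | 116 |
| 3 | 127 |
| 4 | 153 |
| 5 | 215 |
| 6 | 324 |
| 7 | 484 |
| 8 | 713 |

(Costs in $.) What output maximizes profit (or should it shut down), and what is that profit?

Tabulate TR − TC: Q=0: -107; Q=1: -111; Q=2: -112; Q=3: -121; Q=4: -145; Q=5: -205; Q=6: -312; Q=7: -470; Q=8: -697.
Profit is highest at Q = 0. Equivalently, the lowest AVC in the table is 9/2 ≈ $4.50 at Q = 2, and P = $2 falls below it — price never covers variable cost, so the firm shuts down and loses only its fixed cost.

Q = 0 (shut down); profit = -$107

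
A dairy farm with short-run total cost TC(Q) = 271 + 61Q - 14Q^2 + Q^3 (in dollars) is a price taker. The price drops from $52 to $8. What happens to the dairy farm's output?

Output falls from 9 to 0 (the firm shuts down)

MC = 61 - 28Q + 3Q^2; the shutdown threshold is min AVC = $12 (at Q = 7).
With P = $52 above the shutdown price, P = MC gives Q = 9.
At P = $8 < min AVC = $12, price no longer covers variable cost at any output, so the firm shuts down: Q = 0.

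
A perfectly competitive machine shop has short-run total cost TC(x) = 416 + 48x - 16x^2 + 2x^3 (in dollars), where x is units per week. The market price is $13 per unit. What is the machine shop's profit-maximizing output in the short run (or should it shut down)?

Shut down

From TC, MC = TC'(x) = 48 - 32x + 6x^2 and AVC = VC/x = 48 - 16x + 2x^2.
AVC is minimized where dAVC/dx = -16 + 4x = 0, at x = 4; min AVC = 48 - 16·4 + 2·4^2 = $16.
Since P = $13 < min AVC = $16, price fails to cover variable cost at any output.
Shutting down limits the loss to fixed cost, $416.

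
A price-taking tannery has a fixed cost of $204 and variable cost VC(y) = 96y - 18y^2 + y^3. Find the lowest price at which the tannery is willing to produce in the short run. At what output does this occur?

The shutdown price is the minimum of AVC. VC = 96y - 18y^2 + y^3, so AVC = 96 - 18y + y^2.
dAVC/dy = -18 + 2y = 0 gives y = 9. min AVC = 96 - 18·9 + 9^2 = 15.
For P < $15 the firm produces nothing.

$15 per unit, at y = 9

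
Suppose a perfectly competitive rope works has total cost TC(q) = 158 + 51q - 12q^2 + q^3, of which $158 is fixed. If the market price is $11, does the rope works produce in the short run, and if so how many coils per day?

Shut down

From TC, MC = TC'(q) = 51 - 24q + 3q^2 and AVC = VC/q = 51 - 12q + q^2.
The AVC parabola has its vertex at q = 12/2 = 6, where AVC = 51 - 12·6 + 6^2 = $15.
With P < min AVC ($11 < $15), every unit sold adds to the loss.
Shutting down limits the loss to fixed cost, $158.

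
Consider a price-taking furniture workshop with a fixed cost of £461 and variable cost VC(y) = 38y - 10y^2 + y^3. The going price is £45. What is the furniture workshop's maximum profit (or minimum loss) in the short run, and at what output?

Profit = -£265 at y = 7

AVC = 38 - 10y + y^2; min AVC = £13 at y = 5. Since P = £45 ≥ min AVC, the firm produces.
MC = 38 - 20y + 3y^2. Setting P = MC and taking the root on the rising branch gives y* = 7.
TR = 45·7 = 315. TC = 461 + 119 = 580. Profit = 315 − 580 = -£265.
That loss of £265 beats the £461 the firm would lose by shutting down; producing recovers £196 of fixed cost.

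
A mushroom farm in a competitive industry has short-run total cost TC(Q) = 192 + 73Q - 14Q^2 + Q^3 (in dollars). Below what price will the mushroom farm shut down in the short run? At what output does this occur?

$24 per unit, at Q = 7

The firm shuts down when price falls below the minimum of average variable cost. AVC = VC/Q = 73 - 14Q + Q^2.
At the minimum of AVC, MC = AVC. MC = 73 - 28Q + 3Q^2; setting MC = AVC gives 2Q^2 - 14Q = 0, so Q = 7. min AVC = 24.
So the shutdown price is $24.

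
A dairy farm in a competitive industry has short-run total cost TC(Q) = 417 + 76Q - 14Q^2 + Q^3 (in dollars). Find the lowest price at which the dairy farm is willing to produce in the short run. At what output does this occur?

$27 per unit, at Q = 7

The firm shuts down when price falls below the minimum of average variable cost. AVC = VC/Q = 76 - 14Q + Q^2.
dAVC/dQ = -14 + 2Q = 0 gives Q = 7. min AVC = 76 - 14·7 + 7^2 = 27.
The firm shuts down for any P below $27.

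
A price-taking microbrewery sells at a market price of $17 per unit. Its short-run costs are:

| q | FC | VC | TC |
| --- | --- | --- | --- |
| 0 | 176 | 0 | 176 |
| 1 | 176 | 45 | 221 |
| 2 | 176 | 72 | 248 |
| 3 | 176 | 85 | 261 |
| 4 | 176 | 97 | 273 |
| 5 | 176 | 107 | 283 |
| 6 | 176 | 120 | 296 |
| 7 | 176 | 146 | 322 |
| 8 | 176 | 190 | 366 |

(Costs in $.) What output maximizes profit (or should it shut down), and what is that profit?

q = 0 (shut down); profit = -$176

Tabulate TR − TC: q=0: -176; q=1: -204; q=2: -214; q=3: -210; q=4: -205; q=5: -198; q=6: -194; q=7: -203; q=8: -230.
Profit is highest at q = 0. Equivalently, the lowest AVC in the table is 120/6 ≈ $20 at q = 6, and P = $17 falls below it — price never covers variable cost, so the firm shuts down and loses only its fixed cost.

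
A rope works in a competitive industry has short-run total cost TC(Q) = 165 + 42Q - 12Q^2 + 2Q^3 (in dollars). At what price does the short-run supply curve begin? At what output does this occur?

$24 per unit, at Q = 3

The firm shuts down when price falls below the minimum of average variable cost. AVC = VC/Q = 42 - 12Q + 2Q^2.
At the minimum of AVC, MC = AVC. MC = 42 - 24Q + 6Q^2; setting MC = AVC gives 4Q^2 - 12Q = 0, so Q = 3. min AVC = 24.
The firm shuts down for any P below $24.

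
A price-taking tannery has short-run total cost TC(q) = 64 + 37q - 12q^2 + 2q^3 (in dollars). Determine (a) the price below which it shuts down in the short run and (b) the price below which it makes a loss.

Shutdown price = $19; break-even price = $37

AVC = 37 - 12q + 2q^2; minimized at q = 3, giving min AVC = $19. That is the shutdown price.
ATC = 64/q + 37 - 12q + 2q^2. Setting dATC/dq = −64/q^2 − 12 + 4q = 0 gives q = 4 (since 4·4^3 − 12·4^2 = 64).
min ATC = 64/4 + 37 − 12·4 + 2·4^2 = $37. That is the break-even price.
For $19 ≤ P < $37 the firm produces at a loss; below $19 it shuts down.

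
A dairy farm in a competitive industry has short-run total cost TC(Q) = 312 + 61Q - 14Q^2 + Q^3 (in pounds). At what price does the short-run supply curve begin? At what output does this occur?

£12 per unit, at Q = 7

The firm shuts down when price falls below the minimum of average variable cost. AVC = VC/Q = 61 - 14Q + Q^2.
dAVC/dQ = -14 + 2Q = 0 gives Q = 7. min AVC = 61 - 14·7 + 7^2 = 12.
The firm shuts down for any P below £12.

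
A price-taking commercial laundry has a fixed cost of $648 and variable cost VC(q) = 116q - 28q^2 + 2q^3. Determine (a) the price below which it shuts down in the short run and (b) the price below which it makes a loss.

Shutdown price = $18; break-even price = $98

AVC = 116 - 28q + 2q^2; minimized at q = 7, giving min AVC = $18. That is the shutdown price.
ATC = 648/q + 116 - 28q + 2q^2. Setting dATC/dq = −648/q^2 − 28 + 4q = 0 gives q = 9 (since 4·9^3 − 28·9^2 = 648).
min ATC = 648/9 + 116 − 28·9 + 2·9^2 = $98. That is the break-even price.
Between these two prices the firm operates at a loss; above $98 it earns a profit.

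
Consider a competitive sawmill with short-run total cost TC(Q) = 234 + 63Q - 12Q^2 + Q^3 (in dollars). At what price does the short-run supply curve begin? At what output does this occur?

Short-run supply begins at min AVC. From VC = 63Q - 12Q^2 + Q^3, AVC = 63 - 12Q + Q^2.
dAVC/dQ = -12 + 2Q = 0 gives Q = 6. min AVC = 63 - 12·6 + 6^2 = 27.
So the shutdown price is $27.

$27 per unit, at Q = 6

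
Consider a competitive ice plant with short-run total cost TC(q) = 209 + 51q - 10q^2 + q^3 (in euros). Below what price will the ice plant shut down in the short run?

€26 per unit

Short-run supply begins at min AVC. From VC = 51q - 10q^2 + q^3, AVC = 51 - 10q + q^2.
At the minimum of AVC, MC = AVC. MC = 51 - 20q + 3q^2; setting MC = AVC gives 2q^2 - 10q = 0, so q = 5. min AVC = 26.
For P < €26 the firm produces nothing.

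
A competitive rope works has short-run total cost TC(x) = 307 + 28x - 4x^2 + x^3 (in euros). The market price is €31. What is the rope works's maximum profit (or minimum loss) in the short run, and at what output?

Profit = -€289 at x = 3

AVC = 28 - 4x + x^2 has its minimum €24 at x = 2; price €31 clears that bar, so the firm operates.
MC = 28 - 8x + 3x^2. Setting P = MC and taking the root on the rising branch gives x* = 3.
TR = 31·3 = 93. TC = 307 + 75 = 382. Profit = 93 − 382 = -€289.
By producing, the firm covers all variable cost plus €18 of fixed cost; shutting down would lose the full €307.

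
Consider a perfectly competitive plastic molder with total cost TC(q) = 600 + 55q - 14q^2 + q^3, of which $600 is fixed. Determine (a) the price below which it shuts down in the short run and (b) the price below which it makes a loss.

Shutdown price = min AVC. AVC = 55 - 14q + q^2, with vertex at q = 7 and minimum $6.
ATC = 600/q + 55 - 14q + q^2. Setting dATC/dq = −600/q^2 − 14 + 2q = 0 gives q = 10 (since 2·10^3 − 14·10^2 = 600).
min ATC = 600/10 + 55 − 14·10 + 10^2 = $75. That is the break-even price.
Between these two prices the firm operates at a loss; above $75 it earns a profit.

Shutdown price = $6; break-even price = $75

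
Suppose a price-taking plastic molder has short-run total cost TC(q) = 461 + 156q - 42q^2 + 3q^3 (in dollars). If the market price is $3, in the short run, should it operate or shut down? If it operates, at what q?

Variable cost is VC = 156q - 42q^2 + 3q^3, so AVC = VC/q = 156 - 42q + 3q^2 and MC = dTC/dq = 156 - 84q + 9q^2.
AVC hits its minimum where MC = AVC, at q = 7, giving min AVC = 156 - 42·7 + 3·7^2 = $9.
P = $3 lies below min AVC = $9; no output level covers variable cost.
Best response: produce nothing and absorb the $461 fixed cost.

Shut down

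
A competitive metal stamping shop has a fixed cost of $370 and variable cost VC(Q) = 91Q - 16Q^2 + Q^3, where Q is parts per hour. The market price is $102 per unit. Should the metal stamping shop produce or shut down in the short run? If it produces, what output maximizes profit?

Produce at Q = 11

Variable cost is VC = 91Q - 16Q^2 + Q^3, so AVC = VC/Q = 91 - 16Q + Q^2 and MC = dTC/dQ = 91 - 32Q + 3Q^2.
The AVC parabola has its vertex at Q = 16/2 = 8, where AVC = 91 - 16·8 + 8^2 = $27.
Because $102 ≥ $27, revenue can cover variable cost; the firm operates.
Set P = MC: 102 = 91 - 32Q + 3Q^2 → -11 - 32Q + 3Q^2 = 0. The roots are Q = -1/3 and Q = 11; the profit-maximizing output is on the rising part of MC, so Q* = 11.
Check: AVC at Q = 11 is $36 ≤ P, so revenue covers variable cost.
Profit = P·Q − TC = 102·11 − 766 = $356.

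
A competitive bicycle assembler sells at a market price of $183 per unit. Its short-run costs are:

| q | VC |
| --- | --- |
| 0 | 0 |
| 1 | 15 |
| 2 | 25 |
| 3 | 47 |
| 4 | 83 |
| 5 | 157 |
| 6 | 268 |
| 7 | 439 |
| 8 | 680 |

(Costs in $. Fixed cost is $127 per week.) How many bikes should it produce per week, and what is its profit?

q = 7; profit = $715

Profit at each row (π = 183q − TC): q=0: -127; q=1: 41; q=2: 214; q=3: 375; q=4: 522; q=5: 631; q=6: 703; q=7: 715; q=8: 657.
Profit is maximized at q = 7. AVC there is 439/7 = $62.71 ≤ P, so producing beats shutting down (which would give -$127).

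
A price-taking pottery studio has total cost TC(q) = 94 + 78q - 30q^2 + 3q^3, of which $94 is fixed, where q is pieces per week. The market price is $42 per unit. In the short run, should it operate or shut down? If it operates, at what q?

Variable cost is VC = 78q - 30q^2 + 3q^3, so AVC = VC/q = 78 - 30q + 3q^2 and MC = dTC/dq = 78 - 60q + 9q^2.
The AVC parabola has its vertex at q = 30/6 = 5, where AVC = 78 - 30·5 + 3·5^2 = $3.
Since P = $42 ≥ min AVC = $3, price covers variable cost and the firm should produce.
Set P = MC: 42 = 78 - 60q + 9q^2 → 36 - 60q + 9q^2 = 0. The roots are q = 2/3 and q = 6; the profit-maximizing output is on the rising part of MC, so q* = 6.
Check: AVC at q = 6 is $6 ≤ P, so revenue covers variable cost.
Profit = P·q − TC = 42·6 − 130 = $122.

Produce at q = 6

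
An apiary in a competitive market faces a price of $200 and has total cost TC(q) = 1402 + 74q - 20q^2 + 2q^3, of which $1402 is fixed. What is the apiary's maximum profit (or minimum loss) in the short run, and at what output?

Profit = -$106 at q = 9

AVC = 74 - 20q + 2q^2 has its minimum $24 at q = 5; price $200 clears that bar, so the firm operates.
With MC = 74 - 40q + 6q^2, P = MC on the upward-sloping part at q* = 9.
TR = 200·9 = 1800. TC = 1402 + 504 = 1906. Profit = 1800 − 1906 = -$106.
By producing, the firm covers all variable cost plus $1296 of fixed cost; shutting down would lose the full $1402.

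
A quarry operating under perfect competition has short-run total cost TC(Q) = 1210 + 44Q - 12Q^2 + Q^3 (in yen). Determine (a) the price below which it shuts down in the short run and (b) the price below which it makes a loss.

Shutdown price = ¥8; break-even price = ¥143

Shutdown price = min AVC. AVC = 44 - 12Q + Q^2, with vertex at Q = 6 and minimum ¥8.
ATC = 1210/Q + 44 - 12Q + Q^2. Setting dATC/dQ = −1210/Q^2 − 12 + 2Q = 0 gives Q = 11 (since 2·11^3 − 12·11^2 = 1210).
min ATC = 1210/11 + 44 − 12·11 + 11^2 = ¥143. That is the break-even price.
For ¥8 ≤ P < ¥143 the firm produces at a loss; below ¥8 it shuts down.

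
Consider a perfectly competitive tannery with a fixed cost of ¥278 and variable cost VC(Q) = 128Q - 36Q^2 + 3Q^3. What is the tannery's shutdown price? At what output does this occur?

The shutdown price is the minimum of AVC. VC = 128Q - 36Q^2 + 3Q^3, so AVC = 128 - 36Q + 3Q^2.
At the minimum of AVC, MC = AVC. MC = 128 - 72Q + 9Q^2; setting MC = AVC gives 6Q^2 - 36Q = 0, so Q = 6. min AVC = 20.
For P < ¥20 the firm produces nothing.

¥20 per unit, at Q = 6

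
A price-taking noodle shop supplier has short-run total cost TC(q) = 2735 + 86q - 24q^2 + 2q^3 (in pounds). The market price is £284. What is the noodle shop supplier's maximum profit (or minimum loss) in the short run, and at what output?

Profit = -£315 at q = 11

AVC = 86 - 24q + 2q^2 has its minimum £14 at q = 6; price £284 clears that bar, so the firm operates.
MC = 86 - 48q + 6q^2. Setting P = MC and taking the root on the rising branch gives q* = 11.
TR = 284·11 = 3124. TC = 2735 + 704 = 3439. Profit = 3124 − 3439 = -£315.
Shutting down would mean losing the fixed cost of £2735, so operating at a loss of £315 is better by £2420.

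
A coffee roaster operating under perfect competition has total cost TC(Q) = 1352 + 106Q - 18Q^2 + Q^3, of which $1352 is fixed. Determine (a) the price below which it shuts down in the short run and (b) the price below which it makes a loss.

Shutdown price = $25; break-even price = $145

AVC = 106 - 18Q + Q^2; minimized at Q = 9, giving min AVC = $25. That is the shutdown price.
ATC = 1352/Q + 106 - 18Q + Q^2. Setting dATC/dQ = −1352/Q^2 − 18 + 2Q = 0 gives Q = 13 (since 2·13^3 − 18·13^2 = 1352).
min ATC = 1352/13 + 106 − 18·13 + 13^2 = $145. That is the break-even price.
Between these two prices the firm operates at a loss; above $145 it earns a profit.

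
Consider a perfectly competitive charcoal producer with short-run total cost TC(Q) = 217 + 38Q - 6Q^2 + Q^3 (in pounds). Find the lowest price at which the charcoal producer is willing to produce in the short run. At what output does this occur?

Short-run supply begins at min AVC. From VC = 38Q - 6Q^2 + Q^3, AVC = 38 - 6Q + Q^2.
At the minimum of AVC, MC = AVC. MC = 38 - 12Q + 3Q^2; setting MC = AVC gives 2Q^2 - 6Q = 0, so Q = 3. min AVC = 29.
For P < £29 the firm produces nothing.

£29 per unit, at Q = 3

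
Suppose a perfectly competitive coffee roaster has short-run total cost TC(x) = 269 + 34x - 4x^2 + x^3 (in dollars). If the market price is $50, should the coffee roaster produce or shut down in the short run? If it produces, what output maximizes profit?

From TC, MC = TC'(x) = 34 - 8x + 3x^2 and AVC = VC/x = 34 - 4x + x^2.
AVC is minimized where dAVC/dx = -4 + 2x = 0, at x = 2; min AVC = 34 - 4·2 + 2^2 = $30.
P = $50 exceeds min AVC = $30, so the firm stays open.
Set P = MC: 50 = 34 - 8x + 3x^2 → -16 - 8x + 3x^2 = 0. The roots are x = -4/3 and x = 4; the profit-maximizing output is on the rising part of MC, so x* = 4.
Check: AVC at x = 4 is $34 ≤ P, so revenue covers variable cost.
Profit = P·x − TC = 50·4 − 405 = -$205, a loss, but smaller than the $269 fixed cost the firm would lose by shutting down.

Produce at x = 4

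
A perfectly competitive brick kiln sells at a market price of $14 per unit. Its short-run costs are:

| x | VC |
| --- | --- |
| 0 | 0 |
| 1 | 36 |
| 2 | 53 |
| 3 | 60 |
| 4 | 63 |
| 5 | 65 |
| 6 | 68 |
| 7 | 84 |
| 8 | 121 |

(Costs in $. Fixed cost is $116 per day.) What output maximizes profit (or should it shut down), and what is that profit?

x = 6; profit = -$100

Profit at each row (π = 14x − TC): x=0: -116; x=1: -138; x=2: -141; x=3: -134; x=4: -123; x=5: -111; x=6: -100; x=7: -102; x=8: -125.
Profit is maximized at x = 6. AVC there is 68/6 = $11.33 ≤ P, so producing beats shutting down (which would give -$116).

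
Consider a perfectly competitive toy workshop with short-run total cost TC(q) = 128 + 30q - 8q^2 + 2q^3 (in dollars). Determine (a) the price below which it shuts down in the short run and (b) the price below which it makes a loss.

Shutdown price = $22; break-even price = $62

AVC = 30 - 8q + 2q^2; minimized at q = 2, giving min AVC = $22. That is the shutdown price.
ATC = 128/q + 30 - 8q + 2q^2. Setting dATC/dq = −128/q^2 − 8 + 4q = 0 gives q = 4 (since 4·4^3 − 8·4^2 = 128).
min ATC = 128/4 + 30 − 8·4 + 2·4^2 = $62. That is the break-even price.
Between these two prices the firm operates at a loss; above $62 it earns a profit.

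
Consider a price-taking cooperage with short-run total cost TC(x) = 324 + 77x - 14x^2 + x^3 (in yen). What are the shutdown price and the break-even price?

Shutdown price = min AVC. AVC = 77 - 14x + x^2, with vertex at x = 7 and minimum ¥28.
ATC = 324/x + 77 - 14x + x^2. Setting dATC/dx = −324/x^2 − 14 + 2x = 0 gives x = 9 (since 2·9^3 − 14·9^2 = 324).
min ATC = 324/9 + 77 − 14·9 + 9^2 = ¥68. That is the break-even price.
For ¥28 ≤ P < ¥68 the firm produces at a loss; below ¥28 it shuts down.

Shutdown price = ¥28; break-even price = ¥68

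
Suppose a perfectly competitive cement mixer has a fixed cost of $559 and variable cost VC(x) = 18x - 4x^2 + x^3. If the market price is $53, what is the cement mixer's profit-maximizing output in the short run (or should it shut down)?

Produce at x = 5

From TC, MC = TC'(x) = 18 - 8x + 3x^2 and AVC = VC/x = 18 - 4x + x^2.
The AVC parabola has its vertex at x = 4/2 = 2, where AVC = 18 - 4·2 + 2^2 = $14.
Because $53 ≥ $14, revenue can cover variable cost; the firm operates.
Solving P = MC: -35 - 8x + 3x^2 = 0 ⇒ x = -7/3 or 5. On the upward-sloping branch, x* = 5.
Check: AVC at x = 5 is $23 ≤ P, so revenue covers variable cost.
Profit = P·x − TC = 53·5 − 674 = -$409, a loss, but smaller than the $559 fixed cost the firm would lose by shutting down.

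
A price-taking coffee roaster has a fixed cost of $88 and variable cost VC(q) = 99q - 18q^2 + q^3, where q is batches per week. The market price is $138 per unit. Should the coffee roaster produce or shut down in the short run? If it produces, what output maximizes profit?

Produce at q = 13

From TC, MC = TC'(q) = 99 - 36q + 3q^2 and AVC = VC/q = 99 - 18q + q^2.
AVC hits its minimum where MC = AVC, at q = 9, giving min AVC = 99 - 18·9 + 9^2 = $18.
Since P = $138 ≥ min AVC = $18, price covers variable cost and the firm should produce.
Solving P = MC: -39 - 36q + 3q^2 = 0 ⇒ q = -1 or 13. On the upward-sloping branch, q* = 13.
Check: AVC at q = 13 is $34 ≤ P, so revenue covers variable cost.
Profit = P·q − TC = 138·13 − 530 = $1264.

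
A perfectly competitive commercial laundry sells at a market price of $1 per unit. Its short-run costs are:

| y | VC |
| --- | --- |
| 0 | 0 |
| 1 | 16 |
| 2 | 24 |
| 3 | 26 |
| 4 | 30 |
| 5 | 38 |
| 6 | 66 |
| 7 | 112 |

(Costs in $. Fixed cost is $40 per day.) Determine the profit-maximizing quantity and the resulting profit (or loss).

y = 0 (shut down); profit = -$40

Compute π = P·y − TC at each output: y=0: -40; y=1: -55; y=2: -62; y=3: -63; y=4: -66; y=5: -73; y=6: -100; y=7: -145.
Profit is highest at y = 0. Equivalently, the lowest AVC in the table is 30/4 ≈ $7.50 at y = 4, and P = $1 falls below it — price never covers variable cost, so the firm shuts down and loses only its fixed cost.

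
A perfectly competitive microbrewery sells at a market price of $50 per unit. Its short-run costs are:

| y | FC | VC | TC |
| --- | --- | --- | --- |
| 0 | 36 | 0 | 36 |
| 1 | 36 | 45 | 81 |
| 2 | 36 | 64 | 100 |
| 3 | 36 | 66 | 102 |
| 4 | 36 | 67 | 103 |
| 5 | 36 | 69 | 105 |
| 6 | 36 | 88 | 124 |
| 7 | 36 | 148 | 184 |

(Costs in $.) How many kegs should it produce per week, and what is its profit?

Tabulate TR − TC: y=0: -36; y=1: -31; y=2: 0; y=3: 48; y=4: 97; y=5: 145; y=6: 176; y=7: 166.
Profit is maximized at y = 6. AVC there is 88/6 = $14.67 ≤ P, so producing beats shutting down (which would give -$36).

y = 6; profit = $176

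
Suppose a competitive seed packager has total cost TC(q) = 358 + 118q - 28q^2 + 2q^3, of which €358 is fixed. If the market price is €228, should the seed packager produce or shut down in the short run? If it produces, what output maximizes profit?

Produce at q = 11

From TC, MC = TC'(q) = 118 - 56q + 6q^2 and AVC = VC/q = 118 - 28q + 2q^2.
The AVC parabola has its vertex at q = 28/4 = 7, where AVC = 118 - 28·7 + 2·7^2 = €20.
P = €228 exceeds min AVC = €20, so the firm stays open.
P = MC gives -110 - 56q + 6q^2 = 0, with roots -5/3 and 11. Take the larger (rising MC): q* = 11.
Check: AVC at q = 11 is €52 ≤ P, so revenue covers variable cost.
Profit = P·q − TC = 228·11 − 930 = €1578.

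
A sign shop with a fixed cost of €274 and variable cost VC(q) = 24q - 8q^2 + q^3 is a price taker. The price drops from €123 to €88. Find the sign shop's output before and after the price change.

Output falls from 9 to 8

AVC = 24 - 8q + q^2, minimized at q = 4 where min AVC = €8. MC = 24 - 16q + 3q^2.
At P = €123 ≥ min AVC, set P = MC on the rising branch: q = 9.
At P = €88 ≥ min AVC, set P = MC: q = 8. The firm stays open but cuts output.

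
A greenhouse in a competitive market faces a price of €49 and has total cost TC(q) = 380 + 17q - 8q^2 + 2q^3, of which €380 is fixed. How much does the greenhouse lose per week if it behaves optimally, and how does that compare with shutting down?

AVC = 17 - 8q + 2q^2; min AVC = €9 at q = 2. Since P = €49 ≥ min AVC, the firm produces.
With MC = 17 - 16q + 6q^2, P = MC on the upward-sloping part at q* = 4.
TR = 49·4 = 196. TC = 380 + 68 = 448. Profit = 196 − 448 = -€252.
Shutting down would mean losing the fixed cost of €380, so operating at a loss of €252 is better by €128.

Profit = -€252 at q = 4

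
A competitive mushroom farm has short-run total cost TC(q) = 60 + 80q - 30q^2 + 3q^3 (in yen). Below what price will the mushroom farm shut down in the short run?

The shutdown price is the minimum of AVC. VC = 80q - 30q^2 + 3q^3, so AVC = 80 - 30q + 3q^2.
At the minimum of AVC, MC = AVC. MC = 80 - 60q + 9q^2; setting MC = AVC gives 6q^2 - 30q = 0, so q = 5. min AVC = 5.
For P < ¥5 the firm produces nothing.

¥5 per unit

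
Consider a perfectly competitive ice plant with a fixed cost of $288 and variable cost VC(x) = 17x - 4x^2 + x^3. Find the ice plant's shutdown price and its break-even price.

Shutdown price = $13; break-even price = $77

AVC = 17 - 4x + x^2; minimized at x = 2, giving min AVC = $13. That is the shutdown price.
ATC = 288/x + 17 - 4x + x^2. Setting dATC/dx = −288/x^2 − 4 + 2x = 0 gives x = 6 (since 2·6^3 − 4·6^2 = 288).
min ATC = 288/6 + 17 − 4·6 + 6^2 = $77. That is the break-even price.
For $13 ≤ P < $77 the firm produces at a loss; below $13 it shuts down.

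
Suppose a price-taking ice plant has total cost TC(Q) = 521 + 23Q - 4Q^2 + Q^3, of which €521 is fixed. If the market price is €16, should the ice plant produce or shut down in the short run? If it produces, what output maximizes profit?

Shut down

Strip out fixed cost: VC = 23Q - 4Q^2 + Q^3. Then AVC = 23 - 4Q + Q^2 and MC = 23 - 8Q + 3Q^2.
AVC is minimized where dAVC/dQ = -4 + 2Q = 0, at Q = 2; min AVC = 23 - 4·2 + 2^2 = €19.
With P < min AVC (€16 < €19), every unit sold adds to the loss.
Best response: produce nothing and absorb the €521 fixed cost.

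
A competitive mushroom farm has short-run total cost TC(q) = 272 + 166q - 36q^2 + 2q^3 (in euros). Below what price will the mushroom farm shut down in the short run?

€4 per unit

The firm shuts down when price falls below the minimum of average variable cost. AVC = VC/q = 166 - 36q + 2q^2.
dAVC/dq = -36 + 4q = 0 gives q = 9. min AVC = 166 - 36·9 + 2·9^2 = 4.
The firm shuts down for any P below €4.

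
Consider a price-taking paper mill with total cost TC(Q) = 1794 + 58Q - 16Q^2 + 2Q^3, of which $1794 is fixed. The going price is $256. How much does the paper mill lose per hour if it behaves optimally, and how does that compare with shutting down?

Profit = -$174 at Q = 9

AVC = 58 - 16Q + 2Q^2; min AVC = $26 at Q = 4. Since P = $256 ≥ min AVC, the firm produces.
With MC = 58 - 32Q + 6Q^2, P = MC on the upward-sloping part at Q* = 9.
TR = 256·9 = 2304. TC = 1794 + 684 = 2478. Profit = 2304 − 2478 = -$174.
By producing, the firm covers all variable cost plus $1620 of fixed cost; shutting down would lose the full $1794.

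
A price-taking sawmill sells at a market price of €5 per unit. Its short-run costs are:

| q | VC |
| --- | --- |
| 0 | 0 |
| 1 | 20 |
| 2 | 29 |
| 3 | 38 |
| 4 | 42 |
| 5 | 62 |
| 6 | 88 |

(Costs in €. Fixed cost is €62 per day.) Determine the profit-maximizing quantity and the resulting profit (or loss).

q = 0 (shut down); profit = -€62

Profit at each row (π = 5q − TC): q=0: -62; q=1: -77; q=2: -81; q=3: -85; q=4: -84; q=5: -99; q=6: -120.
Profit is highest at q = 0. Equivalently, the lowest AVC in the table is 42/4 ≈ €10.50 at q = 4, and P = €5 falls below it — price never covers variable cost, so the firm shuts down and loses only its fixed cost.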